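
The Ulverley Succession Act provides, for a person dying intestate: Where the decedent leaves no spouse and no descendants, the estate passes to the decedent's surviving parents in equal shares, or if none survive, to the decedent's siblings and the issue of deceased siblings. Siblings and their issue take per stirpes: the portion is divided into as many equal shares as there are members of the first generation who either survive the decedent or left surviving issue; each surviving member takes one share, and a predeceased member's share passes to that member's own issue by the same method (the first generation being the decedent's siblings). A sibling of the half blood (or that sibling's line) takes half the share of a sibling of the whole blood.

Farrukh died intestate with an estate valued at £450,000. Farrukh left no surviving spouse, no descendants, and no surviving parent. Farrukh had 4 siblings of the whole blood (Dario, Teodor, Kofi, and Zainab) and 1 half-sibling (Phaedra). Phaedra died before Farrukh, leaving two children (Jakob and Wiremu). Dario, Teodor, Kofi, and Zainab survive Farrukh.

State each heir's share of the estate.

The entire £450,000 passes to the siblings and their issue.
Counting each half-blood sibling's line as half a unit, there are 9/2 units in £450,000, so one unit is £100,000. Whole-blood lines (Dario, Teodor, Kofi, and Zainab) take £100,000 each; half-blood lines (Phaedra) take £50,000 each.
Phaedra's share (£50,000) is divided into 2 shares of £25,000: Jakob and Wiremu each take £25,000.

Dario: £100,000; Teodor: £100,000; Kofi: £100,000; Zainab: £100,000; Jakob: £25,000; Wiremu: £25,000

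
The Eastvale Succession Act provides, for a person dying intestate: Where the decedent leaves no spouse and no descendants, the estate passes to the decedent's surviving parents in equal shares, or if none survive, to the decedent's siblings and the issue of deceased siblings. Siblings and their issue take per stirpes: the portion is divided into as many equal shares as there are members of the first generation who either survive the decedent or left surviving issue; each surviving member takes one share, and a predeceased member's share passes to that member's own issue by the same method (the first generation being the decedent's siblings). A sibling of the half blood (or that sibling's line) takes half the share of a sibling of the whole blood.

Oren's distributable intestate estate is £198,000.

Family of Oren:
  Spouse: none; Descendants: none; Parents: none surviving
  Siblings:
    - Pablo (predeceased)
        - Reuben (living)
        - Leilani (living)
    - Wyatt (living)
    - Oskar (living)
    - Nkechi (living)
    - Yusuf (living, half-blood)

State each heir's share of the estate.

Reuben: £22,000; Leilani: £22,000; Wyatt: £44,000; Oskar: £44,000; Nkechi: £44,000; Yusuf: £22,000

The entire £198,000 passes to the siblings and their issue.
Counting each half-blood sibling's line as half a unit, there are 9/2 units in £198,000, so one unit is £44,000. Whole-blood lines (Pablo, Wyatt, Oskar, and Nkechi) take £44,000 each; half-blood lines (Yusuf) take £22,000 each.
Pablo's share (£44,000) is divided into 2 shares of £22,000: Reuben and Leilani each take £22,000.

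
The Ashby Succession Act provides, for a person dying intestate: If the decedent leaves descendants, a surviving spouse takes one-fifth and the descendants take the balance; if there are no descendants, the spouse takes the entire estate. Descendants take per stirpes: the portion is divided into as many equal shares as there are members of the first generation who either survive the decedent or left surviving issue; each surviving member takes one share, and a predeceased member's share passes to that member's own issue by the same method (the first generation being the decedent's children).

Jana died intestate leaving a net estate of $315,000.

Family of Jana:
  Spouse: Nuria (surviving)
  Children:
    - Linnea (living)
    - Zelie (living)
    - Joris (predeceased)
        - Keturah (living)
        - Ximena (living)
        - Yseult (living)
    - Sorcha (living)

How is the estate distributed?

Nuria takes one-fifth of $315,000 = $63,000. The remaining $252,000 passes to the descendants.
The descendants' portion ($252,000) is divided into 4 shares of $63,000: Linnea, Zelie, and Sorcha each take $63,000; Joris's $63,000 share passes to Joris's issue.
Joris's share ($63,000) is divided into 3 shares of $21,000: Keturah, Ximena, and Yseult each take $21,000.

Nuria: $63,000; Linnea: $63,000; Zelie: $63,000; Keturah: $21,000; Ximena: $21,000; Yseult: $21,000; Sorcha: $63,000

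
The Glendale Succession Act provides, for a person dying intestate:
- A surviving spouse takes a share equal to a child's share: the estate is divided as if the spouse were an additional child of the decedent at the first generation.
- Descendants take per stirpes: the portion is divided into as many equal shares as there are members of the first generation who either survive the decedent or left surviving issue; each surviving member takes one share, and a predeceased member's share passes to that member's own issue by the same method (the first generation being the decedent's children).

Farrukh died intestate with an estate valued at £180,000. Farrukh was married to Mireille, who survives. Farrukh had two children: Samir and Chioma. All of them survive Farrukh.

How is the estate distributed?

Mireille: £60,000; Samir: £60,000; Chioma: £60,000

The spouse counts as an additional share at the children's level, so there are 3 primary shares of £60,000. Mireille takes one such share (£60,000).
The children's combined portion (£120,000) is divided into 2 shares of £60,000: Samir and Chioma each take £60,000.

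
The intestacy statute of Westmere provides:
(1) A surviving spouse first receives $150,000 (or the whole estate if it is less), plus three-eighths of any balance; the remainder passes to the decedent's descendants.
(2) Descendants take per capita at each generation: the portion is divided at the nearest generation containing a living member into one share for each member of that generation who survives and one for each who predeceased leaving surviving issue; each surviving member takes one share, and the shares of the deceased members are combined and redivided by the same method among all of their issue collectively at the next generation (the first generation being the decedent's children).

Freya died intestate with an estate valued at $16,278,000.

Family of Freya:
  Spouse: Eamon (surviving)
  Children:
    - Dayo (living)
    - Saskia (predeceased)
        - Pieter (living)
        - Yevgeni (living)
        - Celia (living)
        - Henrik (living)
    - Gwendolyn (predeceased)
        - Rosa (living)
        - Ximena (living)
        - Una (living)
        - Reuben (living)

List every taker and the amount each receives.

Eamon: $6,198,000; Dayo: $3,360,000; Pieter: $840,000; Yevgeni: $840,000; Celia: $840,000; Henrik: $840,000; Rosa: $840,000; Ximena: $840,000; Una: $840,000; Reuben: $840,000

Eamon first takes $150,000, leaving a balance of $16,128,000. Eamon then takes three-eighths of the balance ($6,048,000), for a total of $6,198,000. The remaining $10,080,000 passes to the descendants.
The descendants' portion ($10,080,000) is divided at the children's generation into 3 shares of $3,360,000. Dayo takes $3,360,000. The 2 shares of the deceased (Saskia and Gwendolyn) are combined into a pool of $6,720,000.
That pool ($6,720,000) is divided at the grandchildren's generation equally among Pieter, Yevgeni, Celia, Henrik, Rosa, Ximena, Una, and Reuben: $840,000 each.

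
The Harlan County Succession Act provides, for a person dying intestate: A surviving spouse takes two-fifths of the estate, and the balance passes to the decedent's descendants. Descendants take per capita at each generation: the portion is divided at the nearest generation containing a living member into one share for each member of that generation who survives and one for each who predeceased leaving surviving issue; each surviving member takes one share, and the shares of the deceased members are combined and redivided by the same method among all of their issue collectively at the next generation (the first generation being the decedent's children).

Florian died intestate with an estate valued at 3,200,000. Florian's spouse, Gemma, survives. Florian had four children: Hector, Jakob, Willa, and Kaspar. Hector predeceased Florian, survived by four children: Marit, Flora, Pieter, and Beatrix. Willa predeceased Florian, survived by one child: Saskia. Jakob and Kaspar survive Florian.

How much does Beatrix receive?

Beatrix receives 192,000.

Gemma takes two-fifths of 3,200,000 = 1,280,000. The remaining 1,920,000 passes to the descendants.
The descendants' portion (1,920,000) is divided at the children's generation into 4 shares of 480,000. Jakob and Kaspar each take 480,000. The 2 shares of the deceased (Hector and Willa) are combined into a pool of 960,000.
That pool (960,000) is divided at the grandchildren's generation equally among Marit, Flora, Pieter, Beatrix, and Saskia: 192,000 each.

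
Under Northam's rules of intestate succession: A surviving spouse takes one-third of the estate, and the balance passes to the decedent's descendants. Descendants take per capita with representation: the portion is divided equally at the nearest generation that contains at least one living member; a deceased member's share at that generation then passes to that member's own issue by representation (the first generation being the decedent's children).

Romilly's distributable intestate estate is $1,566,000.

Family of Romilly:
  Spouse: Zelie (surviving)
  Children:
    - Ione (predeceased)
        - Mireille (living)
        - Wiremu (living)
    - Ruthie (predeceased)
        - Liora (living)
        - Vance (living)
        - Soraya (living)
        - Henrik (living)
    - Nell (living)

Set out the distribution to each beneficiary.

Zelie takes one-third of $1,566,000 = $522,000. The remaining $1,044,000 passes to the descendants.
The descendants' portion ($1,044,000) is divided into 3 shares of $348,000: Nell takes $348,000; Ione's $348,000 share passes to Ione's issue; Ruthie's $348,000 share passes to Ruthie's issue.
Ione's share ($348,000) is divided into 2 shares of $174,000: Mireille and Wiremu each take $174,000.
Ruthie's share ($348,000) is divided into 4 shares of $87,000: Liora, Vance, Soraya, and Henrik each take $87,000.

Zelie: $522,000; Mireille: $174,000; Wiremu: $174,000; Liora: $87,000; Vance: $87,000; Soraya: $87,000; Henrik: $87,000; Nell: $348,000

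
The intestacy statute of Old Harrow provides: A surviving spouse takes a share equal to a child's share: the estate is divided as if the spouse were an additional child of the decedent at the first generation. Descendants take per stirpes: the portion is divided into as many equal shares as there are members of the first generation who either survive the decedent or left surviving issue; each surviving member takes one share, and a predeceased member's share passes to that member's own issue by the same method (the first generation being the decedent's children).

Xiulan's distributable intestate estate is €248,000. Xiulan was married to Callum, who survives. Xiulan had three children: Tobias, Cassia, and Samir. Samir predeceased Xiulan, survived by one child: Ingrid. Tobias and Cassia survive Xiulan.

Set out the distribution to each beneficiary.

Callum: €62,000; Tobias: €62,000; Cassia: €62,000; Ingrid: €62,000

The spouse counts as an additional share at the children's level, so there are 4 primary shares of €62,000. Callum takes one such share (€62,000).
The children's combined portion (€186,000) is divided into 3 shares of €62,000: Tobias and Cassia each take €62,000; Samir's €62,000 share passes to Samir's issue.
Samir's share (€62,000) passes entirely to Ingrid.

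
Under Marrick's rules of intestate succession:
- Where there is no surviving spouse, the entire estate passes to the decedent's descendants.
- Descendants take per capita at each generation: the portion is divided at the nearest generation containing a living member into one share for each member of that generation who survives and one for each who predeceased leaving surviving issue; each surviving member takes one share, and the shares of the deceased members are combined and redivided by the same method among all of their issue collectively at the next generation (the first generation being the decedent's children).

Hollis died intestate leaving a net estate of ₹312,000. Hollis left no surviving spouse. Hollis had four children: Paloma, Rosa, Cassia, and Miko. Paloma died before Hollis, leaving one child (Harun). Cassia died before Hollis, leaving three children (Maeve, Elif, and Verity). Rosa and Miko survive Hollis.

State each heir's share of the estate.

Harun: ₹39,000; Rosa: ₹78,000; Maeve: ₹39,000; Elif: ₹39,000; Verity: ₹39,000; Miko: ₹78,000

The entire ₹312,000 passes to the descendants.
That amount (₹312,000) is divided at the children's generation into 4 shares of ₹78,000. Rosa and Miko each take ₹78,000. The 2 shares of the deceased (Paloma and Cassia) are combined into a pool of ₹156,000.
That pool (₹156,000) is divided at the grandchildren's generation equally among Harun, Maeve, Elif, and Verity: ₹39,000 each.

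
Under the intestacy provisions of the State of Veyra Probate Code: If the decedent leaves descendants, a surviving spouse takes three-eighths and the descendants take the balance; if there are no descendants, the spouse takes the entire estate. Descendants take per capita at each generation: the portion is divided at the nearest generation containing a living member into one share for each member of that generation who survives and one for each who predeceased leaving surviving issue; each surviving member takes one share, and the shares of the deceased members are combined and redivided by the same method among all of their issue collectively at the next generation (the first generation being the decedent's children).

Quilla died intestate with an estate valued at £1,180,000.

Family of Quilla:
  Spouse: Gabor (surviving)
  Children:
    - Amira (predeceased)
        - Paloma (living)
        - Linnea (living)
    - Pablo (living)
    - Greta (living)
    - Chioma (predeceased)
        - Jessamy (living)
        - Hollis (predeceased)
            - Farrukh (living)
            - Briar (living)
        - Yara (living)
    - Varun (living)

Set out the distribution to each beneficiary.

Gabor: £442,500; Paloma: £59,000; Linnea: £59,000; Pablo: £147,500; Greta: £147,500; Jessamy: £59,000; Farrukh: £29,500; Briar: £29,500; Yara: £59,000; Varun: £147,500

Gabor takes three-eighths of £1,180,000 = £442,500. The remaining £737,500 passes to the descendants.
The descendants' portion (£737,500) is divided at the children's generation into 5 shares of £147,500. Pablo, Greta, and Varun each take £147,500. The 2 shares of the deceased (Amira and Chioma) are combined into a pool of £295,000.
That pool (£295,000) is divided at the grandchildren's generation into 5 shares of £59,000. Paloma, Linnea, Jessamy, and Yara each take £59,000. The remaining share for the deceased Hollis (£59,000) is carried to the next generation.
That pool (£59,000) is divided at the great-grandchildren's generation equally among Farrukh and Briar: £29,500 each.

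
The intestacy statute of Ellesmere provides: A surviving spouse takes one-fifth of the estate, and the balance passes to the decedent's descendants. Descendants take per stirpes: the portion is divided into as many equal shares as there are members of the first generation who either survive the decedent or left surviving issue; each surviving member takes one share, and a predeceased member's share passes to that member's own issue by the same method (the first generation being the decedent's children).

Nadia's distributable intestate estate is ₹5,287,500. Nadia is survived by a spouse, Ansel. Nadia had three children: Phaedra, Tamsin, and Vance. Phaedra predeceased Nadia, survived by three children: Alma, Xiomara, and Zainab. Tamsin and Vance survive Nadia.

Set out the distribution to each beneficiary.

Ansel: ₹1,057,500; Alma: ₹470,000; Xiomara: ₹470,000; Zainab: ₹470,000; Tamsin: ₹1,410,000; Vance: ₹1,410,000

Ansel takes one-fifth of ₹5,287,500 = ₹1,057,500. The remaining ₹4,230,000 passes to the descendants.
The descendants' portion (₹4,230,000) is divided into 3 shares of ₹1,410,000: Tamsin and Vance each take ₹1,410,000; Phaedra's ₹1,410,000 share passes to Phaedra's issue.
Phaedra's share (₹1,410,000) is divided into 3 shares of ₹470,000: Alma, Xiomara, and Zainab each take ₹470,000.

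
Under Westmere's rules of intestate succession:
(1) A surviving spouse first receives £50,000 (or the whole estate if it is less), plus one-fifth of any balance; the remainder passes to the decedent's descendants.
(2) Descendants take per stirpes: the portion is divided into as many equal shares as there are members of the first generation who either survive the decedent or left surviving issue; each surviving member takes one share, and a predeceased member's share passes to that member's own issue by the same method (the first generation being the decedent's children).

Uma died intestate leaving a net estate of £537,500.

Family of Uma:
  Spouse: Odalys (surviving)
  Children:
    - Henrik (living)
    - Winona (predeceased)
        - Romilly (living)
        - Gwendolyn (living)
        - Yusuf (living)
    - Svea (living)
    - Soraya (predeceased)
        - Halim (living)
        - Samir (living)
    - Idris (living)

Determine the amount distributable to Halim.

Halim receives £39,000.

Odalys first takes £50,000, leaving a balance of £487,500. Odalys then takes one-fifth of the balance (£97,500), for a total of £147,500. The remaining £390,000 passes to the descendants.
The descendants' portion (£390,000) is divided into 5 shares of £78,000: Henrik, Svea, and Idris each take £78,000; Winona's £78,000 share passes to Winona's issue; Soraya's £78,000 share passes to Soraya's issue.
Winona's share (£78,000) is divided into 3 shares of £26,000: Romilly, Gwendolyn, and Yusuf each take £26,000.
Soraya's share (£78,000) is divided into 2 shares of £39,000: Halim and Samir each take £39,000.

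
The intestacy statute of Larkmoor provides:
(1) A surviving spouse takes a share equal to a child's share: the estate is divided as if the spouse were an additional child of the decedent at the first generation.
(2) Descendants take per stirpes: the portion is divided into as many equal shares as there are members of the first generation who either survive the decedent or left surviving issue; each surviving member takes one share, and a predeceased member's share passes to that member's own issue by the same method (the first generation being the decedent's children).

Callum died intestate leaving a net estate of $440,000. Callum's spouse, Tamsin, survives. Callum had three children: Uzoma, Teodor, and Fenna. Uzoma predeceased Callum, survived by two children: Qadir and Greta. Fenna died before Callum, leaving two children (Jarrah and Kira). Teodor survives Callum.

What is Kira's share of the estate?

The spouse counts as an additional share at the children's level, so there are 4 primary shares of $110,000. Tamsin takes one such share ($110,000).
The children's combined portion ($330,000) is divided into 3 shares of $110,000: Teodor takes $110,000; Uzoma's $110,000 share passes to Uzoma's issue; Fenna's $110,000 share passes to Fenna's issue.
Uzoma's share ($110,000) is divided into 2 shares of $55,000: Qadir and Greta each take $55,000.
Fenna's share ($110,000) is divided into 2 shares of $55,000: Jarrah and Kira each take $55,000.

Kira receives $55,000.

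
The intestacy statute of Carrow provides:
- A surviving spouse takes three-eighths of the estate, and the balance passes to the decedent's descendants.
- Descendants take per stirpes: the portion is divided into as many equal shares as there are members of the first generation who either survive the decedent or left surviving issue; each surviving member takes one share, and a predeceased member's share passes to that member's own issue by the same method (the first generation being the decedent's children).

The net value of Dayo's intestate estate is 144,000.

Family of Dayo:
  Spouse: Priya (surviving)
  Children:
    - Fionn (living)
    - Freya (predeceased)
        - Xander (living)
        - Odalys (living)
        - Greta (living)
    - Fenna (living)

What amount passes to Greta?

Greta receives 10,000.

Priya takes three-eighths of 144,000 = 54,000. The remaining 90,000 passes to the descendants.
The descendants' portion (90,000) is divided into 3 shares of 30,000: Fionn and Fenna each take 30,000; Freya's 30,000 share passes to Freya's issue.
Freya's share (30,000) is divided into 3 shares of 10,000: Xander, Odalys, and Greta each take 10,000.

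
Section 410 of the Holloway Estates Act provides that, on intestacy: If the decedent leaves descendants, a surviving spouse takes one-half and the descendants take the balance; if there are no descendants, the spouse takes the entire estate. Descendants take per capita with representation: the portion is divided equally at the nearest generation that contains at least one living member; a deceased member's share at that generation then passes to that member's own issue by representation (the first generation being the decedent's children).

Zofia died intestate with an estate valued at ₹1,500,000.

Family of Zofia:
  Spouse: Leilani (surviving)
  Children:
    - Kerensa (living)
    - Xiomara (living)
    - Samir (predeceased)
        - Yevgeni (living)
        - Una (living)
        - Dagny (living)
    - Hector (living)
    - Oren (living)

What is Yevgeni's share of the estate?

Leilani takes one-half of ₹1,500,000 = ₹750,000. The remaining ₹750,000 passes to the descendants.
The descendants' portion (₹750,000) is divided into 5 shares of ₹150,000: Kerensa, Xiomara, Hector, and Oren each take ₹150,000; Samir's ₹150,000 share passes to Samir's issue.
Samir's share (₹150,000) is divided into 3 shares of ₹50,000: Yevgeni, Una, and Dagny each take ₹50,000.

Yevgeni receives ₹50,000.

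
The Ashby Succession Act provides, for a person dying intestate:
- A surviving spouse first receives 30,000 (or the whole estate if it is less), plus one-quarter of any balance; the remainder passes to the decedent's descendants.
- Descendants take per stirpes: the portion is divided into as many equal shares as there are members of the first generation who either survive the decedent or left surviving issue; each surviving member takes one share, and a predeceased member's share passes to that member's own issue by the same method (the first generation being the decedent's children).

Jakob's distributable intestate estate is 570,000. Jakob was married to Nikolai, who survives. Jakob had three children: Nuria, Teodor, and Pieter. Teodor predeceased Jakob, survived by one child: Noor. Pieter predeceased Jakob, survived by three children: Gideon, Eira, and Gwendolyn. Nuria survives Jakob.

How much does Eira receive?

Nikolai first takes 30,000, leaving a balance of 540,000. Nikolai then takes one-quarter of the balance (135,000), for a total of 165,000. The remaining 405,000 passes to the descendants.
The descendants' portion (405,000) is divided into 3 shares of 135,000: Nuria takes 135,000; Teodor's 135,000 share passes to Teodor's issue; Pieter's 135,000 share passes to Pieter's issue.
Teodor's share (135,000) passes entirely to Noor.
Pieter's share (135,000) is divided into 3 shares of 45,000: Gideon, Eira, and Gwendolyn each take 45,000.

Eira receives 45,000.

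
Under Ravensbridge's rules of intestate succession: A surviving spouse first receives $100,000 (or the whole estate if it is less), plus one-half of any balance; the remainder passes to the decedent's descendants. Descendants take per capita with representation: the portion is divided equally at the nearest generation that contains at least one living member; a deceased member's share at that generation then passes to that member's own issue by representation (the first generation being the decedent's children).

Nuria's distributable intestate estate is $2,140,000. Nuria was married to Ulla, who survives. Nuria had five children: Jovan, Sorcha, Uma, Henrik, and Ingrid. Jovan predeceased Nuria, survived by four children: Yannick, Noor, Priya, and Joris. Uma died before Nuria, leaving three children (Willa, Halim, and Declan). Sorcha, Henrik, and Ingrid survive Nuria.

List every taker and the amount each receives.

Ulla: $1,120,000; Yannick: $51,000; Noor: $51,000; Priya: $51,000; Joris: $51,000; Sorcha: $204,000; Willa: $68,000; Halim: $68,000; Declan: $68,000; Henrik: $204,000; Ingrid: $204,000

Ulla first takes $100,000, leaving a balance of $2,040,000. Ulla then takes one-half of the balance ($1,020,000), for a total of $1,120,000. The remaining $1,020,000 passes to the descendants.
The descendants' portion ($1,020,000) is divided into 5 shares of $204,000: Sorcha, Henrik, and Ingrid each take $204,000; Jovan's $204,000 share passes to Jovan's issue; Uma's $204,000 share passes to Uma's issue.
Jovan's share ($204,000) is divided into 4 shares of $51,000: Yannick, Noor, Priya, and Joris each take $51,000.
Uma's share ($204,000) is divided into 3 shares of $68,000: Willa, Halim, and Declan each take $68,000.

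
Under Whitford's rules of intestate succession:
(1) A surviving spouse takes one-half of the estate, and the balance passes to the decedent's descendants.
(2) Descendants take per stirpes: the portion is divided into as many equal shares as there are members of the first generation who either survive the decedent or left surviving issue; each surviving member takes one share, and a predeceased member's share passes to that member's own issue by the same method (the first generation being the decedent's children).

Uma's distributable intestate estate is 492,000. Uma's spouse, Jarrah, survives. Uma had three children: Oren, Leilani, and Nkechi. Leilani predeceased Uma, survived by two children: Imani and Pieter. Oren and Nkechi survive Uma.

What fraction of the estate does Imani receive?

Imani receives 1/12 of the estate.

Jarrah takes one-half of 492,000 = 246,000. The remaining 246,000 passes to the descendants.
The descendants' portion (246,000) is divided into 3 shares of 82,000: Oren and Nkechi each take 82,000; Leilani's 82,000 share passes to Leilani's issue.
Leilani's share (82,000) is divided into 2 shares of 41,000: Imani and Pieter each take 41,000.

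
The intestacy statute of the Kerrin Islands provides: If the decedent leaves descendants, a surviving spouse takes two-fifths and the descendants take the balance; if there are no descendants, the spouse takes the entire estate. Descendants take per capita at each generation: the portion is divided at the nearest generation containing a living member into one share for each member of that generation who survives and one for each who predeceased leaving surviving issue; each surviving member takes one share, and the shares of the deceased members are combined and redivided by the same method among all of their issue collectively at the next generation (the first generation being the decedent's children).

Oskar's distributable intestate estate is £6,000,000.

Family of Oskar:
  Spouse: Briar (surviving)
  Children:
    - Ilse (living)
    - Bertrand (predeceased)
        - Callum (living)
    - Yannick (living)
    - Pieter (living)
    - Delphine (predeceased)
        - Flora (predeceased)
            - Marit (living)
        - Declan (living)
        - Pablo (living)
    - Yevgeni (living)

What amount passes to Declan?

Declan receives £300,000.

Briar takes two-fifths of £6,000,000 = £2,400,000. The remaining £3,600,000 passes to the descendants.
The descendants' portion (£3,600,000) is divided at the children's generation into 6 shares of £600,000. Ilse, Yannick, Pieter, and Yevgeni each take £600,000. The 2 shares of the deceased (Bertrand and Delphine) are combined into a pool of £1,200,000.
That pool (£1,200,000) is divided at the grandchildren's generation into 4 shares of £300,000. Callum, Declan, and Pablo each take £300,000. The remaining share for the deceased Flora (£300,000) is carried to the next generation.
That pool (£300,000) passes entirely to Marit, the sole taker at the great-grandchildren's generation.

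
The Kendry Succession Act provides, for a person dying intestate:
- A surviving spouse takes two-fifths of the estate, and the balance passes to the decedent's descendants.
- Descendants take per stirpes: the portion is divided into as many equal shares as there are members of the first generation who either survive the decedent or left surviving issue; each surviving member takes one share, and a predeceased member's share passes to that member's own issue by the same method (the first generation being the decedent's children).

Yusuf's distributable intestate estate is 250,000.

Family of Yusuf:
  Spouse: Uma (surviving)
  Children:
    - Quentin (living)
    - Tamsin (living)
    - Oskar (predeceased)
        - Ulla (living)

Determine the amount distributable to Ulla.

Uma takes two-fifths of 250,000 = 100,000. The remaining 150,000 passes to the descendants.
The descendants' portion (150,000) is divided into 3 shares of 50,000: Quentin and Tamsin each take 50,000; Oskar's 50,000 share passes to Oskar's issue.
Oskar's share (50,000) passes entirely to Ulla.

Ulla receives 50,000.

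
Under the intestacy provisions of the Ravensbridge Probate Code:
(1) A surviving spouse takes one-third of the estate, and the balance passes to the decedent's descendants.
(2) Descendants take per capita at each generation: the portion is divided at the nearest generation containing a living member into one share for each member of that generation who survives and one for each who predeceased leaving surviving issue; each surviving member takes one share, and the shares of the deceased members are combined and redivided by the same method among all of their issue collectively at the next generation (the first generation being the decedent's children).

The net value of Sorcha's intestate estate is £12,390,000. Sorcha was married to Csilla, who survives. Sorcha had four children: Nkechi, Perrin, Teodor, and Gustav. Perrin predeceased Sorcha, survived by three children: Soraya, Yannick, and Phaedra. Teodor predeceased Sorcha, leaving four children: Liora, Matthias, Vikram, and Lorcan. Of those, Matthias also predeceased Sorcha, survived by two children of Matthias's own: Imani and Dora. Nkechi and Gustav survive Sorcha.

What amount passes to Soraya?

Csilla takes one-third of £12,390,000 = £4,130,000. The remaining £8,260,000 passes to the descendants.
The descendants' portion (£8,260,000) is divided at the children's generation into 4 shares of £2,065,000. Nkechi and Gustav each take £2,065,000. The 2 shares of the deceased (Perrin and Teodor) are combined into a pool of £4,130,000.
That pool (£4,130,000) is divided at the grandchildren's generation into 7 shares of £590,000. Soraya, Yannick, Phaedra, Liora, Vikram, and Lorcan each take £590,000. The remaining share for the deceased Matthias (£590,000) is carried to the next generation.
That pool (£590,000) is divided at the great-grandchildren's generation equally among Imani and Dora: £295,000 each.

Soraya receives £590,000.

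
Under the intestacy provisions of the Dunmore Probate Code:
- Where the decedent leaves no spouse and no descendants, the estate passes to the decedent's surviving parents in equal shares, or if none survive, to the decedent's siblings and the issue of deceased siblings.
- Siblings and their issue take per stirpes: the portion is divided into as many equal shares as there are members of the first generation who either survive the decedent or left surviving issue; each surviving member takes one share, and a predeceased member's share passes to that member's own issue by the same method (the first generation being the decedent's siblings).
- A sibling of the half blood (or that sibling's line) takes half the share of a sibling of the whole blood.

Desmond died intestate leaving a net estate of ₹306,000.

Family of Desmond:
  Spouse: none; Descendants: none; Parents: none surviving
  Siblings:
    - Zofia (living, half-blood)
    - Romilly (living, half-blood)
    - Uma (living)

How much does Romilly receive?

The entire ₹306,000 passes to the siblings and their issue.
Counting each half-blood sibling's line as half a unit, there are 2 units in ₹306,000, so one unit is ₹153,000. Whole-blood lines (Uma) take ₹153,000 each; half-blood lines (Zofia and Romilly) take ₹76,500 each.

Romilly receives ₹76,500.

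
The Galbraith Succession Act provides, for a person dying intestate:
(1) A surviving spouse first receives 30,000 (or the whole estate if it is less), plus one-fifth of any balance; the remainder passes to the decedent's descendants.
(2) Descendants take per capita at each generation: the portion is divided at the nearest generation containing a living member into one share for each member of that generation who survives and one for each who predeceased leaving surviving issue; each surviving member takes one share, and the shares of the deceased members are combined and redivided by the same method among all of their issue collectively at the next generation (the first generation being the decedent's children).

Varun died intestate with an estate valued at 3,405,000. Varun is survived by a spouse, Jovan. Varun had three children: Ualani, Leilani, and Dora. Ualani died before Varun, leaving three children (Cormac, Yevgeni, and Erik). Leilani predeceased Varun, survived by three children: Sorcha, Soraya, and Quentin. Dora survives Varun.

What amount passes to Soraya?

Jovan first takes 30,000, leaving a balance of 3,375,000. Jovan then takes one-fifth of the balance (675,000), for a total of 705,000. The remaining 2,700,000 passes to the descendants.
The descendants' portion (2,700,000) is divided at the children's generation into 3 shares of 900,000. Dora takes 900,000. The 2 shares of the deceased (Ualani and Leilani) are combined into a pool of 1,800,000.
That pool (1,800,000) is divided at the grandchildren's generation equally among Cormac, Yevgeni, Erik, Sorcha, Soraya, and Quentin: 300,000 each.

Soraya receives 300,000.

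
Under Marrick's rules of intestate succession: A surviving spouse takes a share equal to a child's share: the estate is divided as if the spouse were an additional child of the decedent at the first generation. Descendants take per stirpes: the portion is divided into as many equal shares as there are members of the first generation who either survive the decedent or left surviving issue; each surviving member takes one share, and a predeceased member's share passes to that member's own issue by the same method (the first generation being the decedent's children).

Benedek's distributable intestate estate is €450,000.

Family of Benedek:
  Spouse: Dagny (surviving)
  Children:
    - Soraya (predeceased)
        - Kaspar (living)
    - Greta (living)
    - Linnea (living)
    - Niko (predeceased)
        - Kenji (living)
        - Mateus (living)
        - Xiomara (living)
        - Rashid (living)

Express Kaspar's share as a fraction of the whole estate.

Kaspar receives 1/5 of the estate.

The spouse counts as an additional share at the children's level, so there are 5 primary shares of €90,000. Dagny takes one such share (€90,000).
The children's combined portion (€360,000) is divided into 4 shares of €90,000: Greta and Linnea each take €90,000; Soraya's €90,000 share passes to Soraya's issue; Niko's €90,000 share passes to Niko's issue.
Soraya's share (€90,000) passes entirely to Kaspar.
Niko's share (€90,000) is divided into 4 shares of €22,500: Kenji, Mateus, Xiomara, and Rashid each take €22,500.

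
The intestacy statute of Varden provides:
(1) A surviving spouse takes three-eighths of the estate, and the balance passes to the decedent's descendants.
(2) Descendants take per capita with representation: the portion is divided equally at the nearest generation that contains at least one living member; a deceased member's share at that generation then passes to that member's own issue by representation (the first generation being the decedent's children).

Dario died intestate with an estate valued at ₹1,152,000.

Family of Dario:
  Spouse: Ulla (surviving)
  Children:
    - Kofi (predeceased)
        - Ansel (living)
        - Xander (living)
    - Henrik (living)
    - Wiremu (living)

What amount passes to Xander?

Ulla takes three-eighths of ₹1,152,000 = ₹432,000. The remaining ₹720,000 passes to the descendants.
The descendants' portion (₹720,000) is divided into 3 shares of ₹240,000: Henrik and Wiremu each take ₹240,000; Kofi's ₹240,000 share passes to Kofi's issue.
Kofi's share (₹240,000) is divided into 2 shares of ₹120,000: Ansel and Xander each take ₹120,000.

Xander receives ₹120,000.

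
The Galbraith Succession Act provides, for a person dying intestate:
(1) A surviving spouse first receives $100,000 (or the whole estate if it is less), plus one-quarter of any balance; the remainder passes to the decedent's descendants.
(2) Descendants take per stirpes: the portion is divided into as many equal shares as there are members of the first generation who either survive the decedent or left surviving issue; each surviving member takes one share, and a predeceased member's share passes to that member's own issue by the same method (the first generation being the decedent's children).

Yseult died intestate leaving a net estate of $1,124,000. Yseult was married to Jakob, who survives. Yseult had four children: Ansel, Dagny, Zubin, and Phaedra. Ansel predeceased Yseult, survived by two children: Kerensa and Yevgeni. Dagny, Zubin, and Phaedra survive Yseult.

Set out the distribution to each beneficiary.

Jakob first takes $100,000, leaving a balance of $1,024,000. Jakob then takes one-quarter of the balance ($256,000), for a total of $356,000. The remaining $768,000 passes to the descendants.
The descendants' portion ($768,000) is divided into 4 shares of $192,000: Dagny, Zubin, and Phaedra each take $192,000; Ansel's $192,000 share passes to Ansel's issue.
Ansel's share ($192,000) is divided into 2 shares of $96,000: Kerensa and Yevgeni each take $96,000.

Jakob: $356,000; Kerensa: $96,000; Yevgeni: $96,000; Dagny: $192,000; Zubin: $192,000; Phaedra: $192,000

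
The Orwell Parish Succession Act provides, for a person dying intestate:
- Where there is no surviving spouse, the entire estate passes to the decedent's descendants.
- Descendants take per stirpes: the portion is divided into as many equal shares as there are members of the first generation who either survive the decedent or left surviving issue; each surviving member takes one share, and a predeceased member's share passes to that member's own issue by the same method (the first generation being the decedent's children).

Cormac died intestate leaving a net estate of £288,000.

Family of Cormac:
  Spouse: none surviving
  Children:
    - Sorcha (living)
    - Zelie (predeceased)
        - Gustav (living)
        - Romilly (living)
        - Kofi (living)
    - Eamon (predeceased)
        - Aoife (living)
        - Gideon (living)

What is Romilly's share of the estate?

Romilly receives £32,000.

The entire £288,000 passes to the descendants.
That amount (£288,000) is divided into 3 shares of £96,000: Sorcha takes £96,000; Zelie's £96,000 share passes to Zelie's issue; Eamon's £96,000 share passes to Eamon's issue.
Zelie's share (£96,000) is divided into 3 shares of £32,000: Gustav, Romilly, and Kofi each take £32,000.
Eamon's share (£96,000) is divided into 2 shares of £48,000: Aoife and Gideon each take £48,000.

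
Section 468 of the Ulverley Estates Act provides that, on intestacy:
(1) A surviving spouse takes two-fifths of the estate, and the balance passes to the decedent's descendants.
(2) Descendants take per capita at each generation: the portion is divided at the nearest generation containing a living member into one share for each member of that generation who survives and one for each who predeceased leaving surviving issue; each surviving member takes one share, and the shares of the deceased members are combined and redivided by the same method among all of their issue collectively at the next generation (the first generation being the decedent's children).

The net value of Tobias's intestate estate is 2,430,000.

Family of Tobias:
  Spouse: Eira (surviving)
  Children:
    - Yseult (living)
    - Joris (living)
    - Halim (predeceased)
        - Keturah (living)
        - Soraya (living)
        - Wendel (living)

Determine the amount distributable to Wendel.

Wendel receives 162,000.

Eira takes two-fifths of 2,430,000 = 972,000. The remaining 1,458,000 passes to the descendants.
The descendants' portion (1,458,000) is divided at the children's generation into 3 shares of 486,000. Yseult and Joris each take 486,000. The remaining share for the deceased Halim (486,000) is carried to the next generation.
That pool (486,000) is divided at the grandchildren's generation equally among Keturah, Soraya, and Wendel: 162,000 each.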